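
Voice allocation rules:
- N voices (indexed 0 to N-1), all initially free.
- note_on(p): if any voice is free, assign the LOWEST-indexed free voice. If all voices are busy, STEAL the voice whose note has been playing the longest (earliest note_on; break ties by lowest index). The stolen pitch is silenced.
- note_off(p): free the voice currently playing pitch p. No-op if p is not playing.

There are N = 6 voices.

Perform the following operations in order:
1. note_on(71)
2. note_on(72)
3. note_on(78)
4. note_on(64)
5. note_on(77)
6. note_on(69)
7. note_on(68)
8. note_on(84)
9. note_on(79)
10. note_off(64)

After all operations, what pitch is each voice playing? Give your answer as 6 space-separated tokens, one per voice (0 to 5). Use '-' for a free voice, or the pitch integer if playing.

Op 1: note_on(71): voice 0 is free -> assigned | voices=[71 - - - - -]
Op 2: note_on(72): voice 1 is free -> assigned | voices=[71 72 - - - -]
Op 3: note_on(78): voice 2 is free -> assigned | voices=[71 72 78 - - -]
Op 4: note_on(64): voice 3 is free -> assigned | voices=[71 72 78 64 - -]
Op 5: note_on(77): voice 4 is free -> assigned | voices=[71 72 78 64 77 -]
Op 6: note_on(69): voice 5 is free -> assigned | voices=[71 72 78 64 77 69]
Op 7: note_on(68): all voices busy, STEAL voice 0 (pitch 71, oldest) -> assign | voices=[68 72 78 64 77 69]
Op 8: note_on(84): all voices busy, STEAL voice 1 (pitch 72, oldest) -> assign | voices=[68 84 78 64 77 69]
Op 9: note_on(79): all voices busy, STEAL voice 2 (pitch 78, oldest) -> assign | voices=[68 84 79 64 77 69]
Op 10: note_off(64): free voice 3 | voices=[68 84 79 - 77 69]

Answer: 68 84 79 - 77 69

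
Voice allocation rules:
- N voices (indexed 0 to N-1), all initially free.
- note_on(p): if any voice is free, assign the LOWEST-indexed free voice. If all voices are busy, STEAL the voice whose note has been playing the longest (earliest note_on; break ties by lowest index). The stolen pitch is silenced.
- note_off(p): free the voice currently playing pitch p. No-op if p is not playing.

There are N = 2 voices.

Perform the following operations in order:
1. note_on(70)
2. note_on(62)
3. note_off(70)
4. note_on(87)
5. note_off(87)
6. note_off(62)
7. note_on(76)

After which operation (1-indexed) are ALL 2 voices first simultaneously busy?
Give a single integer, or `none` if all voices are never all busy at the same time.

Answer: 2

Derivation:
Op 1: note_on(70): voice 0 is free -> assigned | voices=[70 -]
Op 2: note_on(62): voice 1 is free -> assigned | voices=[70 62]
Op 3: note_off(70): free voice 0 | voices=[- 62]
Op 4: note_on(87): voice 0 is free -> assigned | voices=[87 62]
Op 5: note_off(87): free voice 0 | voices=[- 62]
Op 6: note_off(62): free voice 1 | voices=[- -]
Op 7: note_on(76): voice 0 is free -> assigned | voices=[76 -]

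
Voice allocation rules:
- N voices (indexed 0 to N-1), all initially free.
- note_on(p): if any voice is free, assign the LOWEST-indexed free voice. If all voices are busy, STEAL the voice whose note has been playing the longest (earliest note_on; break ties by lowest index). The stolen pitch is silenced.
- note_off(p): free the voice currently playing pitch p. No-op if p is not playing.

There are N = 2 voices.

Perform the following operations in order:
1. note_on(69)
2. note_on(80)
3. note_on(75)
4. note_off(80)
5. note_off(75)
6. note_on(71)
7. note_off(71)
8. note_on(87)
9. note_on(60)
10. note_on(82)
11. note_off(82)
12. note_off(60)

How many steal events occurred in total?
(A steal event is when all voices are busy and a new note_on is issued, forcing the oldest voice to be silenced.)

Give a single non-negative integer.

Answer: 2

Derivation:
Op 1: note_on(69): voice 0 is free -> assigned | voices=[69 -]
Op 2: note_on(80): voice 1 is free -> assigned | voices=[69 80]
Op 3: note_on(75): all voices busy, STEAL voice 0 (pitch 69, oldest) -> assign | voices=[75 80]
Op 4: note_off(80): free voice 1 | voices=[75 -]
Op 5: note_off(75): free voice 0 | voices=[- -]
Op 6: note_on(71): voice 0 is free -> assigned | voices=[71 -]
Op 7: note_off(71): free voice 0 | voices=[- -]
Op 8: note_on(87): voice 0 is free -> assigned | voices=[87 -]
Op 9: note_on(60): voice 1 is free -> assigned | voices=[87 60]
Op 10: note_on(82): all voices busy, STEAL voice 0 (pitch 87, oldest) -> assign | voices=[82 60]
Op 11: note_off(82): free voice 0 | voices=[- 60]
Op 12: note_off(60): free voice 1 | voices=[- -]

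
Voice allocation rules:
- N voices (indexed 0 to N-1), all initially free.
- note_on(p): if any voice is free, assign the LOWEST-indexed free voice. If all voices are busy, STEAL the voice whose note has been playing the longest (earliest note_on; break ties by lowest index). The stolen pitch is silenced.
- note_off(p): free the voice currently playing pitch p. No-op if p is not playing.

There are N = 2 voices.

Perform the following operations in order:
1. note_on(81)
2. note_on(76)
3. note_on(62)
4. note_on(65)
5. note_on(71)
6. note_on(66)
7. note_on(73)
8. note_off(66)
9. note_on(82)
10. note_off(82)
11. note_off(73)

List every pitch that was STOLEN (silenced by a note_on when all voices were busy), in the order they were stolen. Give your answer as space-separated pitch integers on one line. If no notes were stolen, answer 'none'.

Answer: 81 76 62 65 71

Derivation:
Op 1: note_on(81): voice 0 is free -> assigned | voices=[81 -]
Op 2: note_on(76): voice 1 is free -> assigned | voices=[81 76]
Op 3: note_on(62): all voices busy, STEAL voice 0 (pitch 81, oldest) -> assign | voices=[62 76]
Op 4: note_on(65): all voices busy, STEAL voice 1 (pitch 76, oldest) -> assign | voices=[62 65]
Op 5: note_on(71): all voices busy, STEAL voice 0 (pitch 62, oldest) -> assign | voices=[71 65]
Op 6: note_on(66): all voices busy, STEAL voice 1 (pitch 65, oldest) -> assign | voices=[71 66]
Op 7: note_on(73): all voices busy, STEAL voice 0 (pitch 71, oldest) -> assign | voices=[73 66]
Op 8: note_off(66): free voice 1 | voices=[73 -]
Op 9: note_on(82): voice 1 is free -> assigned | voices=[73 82]
Op 10: note_off(82): free voice 1 | voices=[73 -]
Op 11: note_off(73): free voice 0 | voices=[- -]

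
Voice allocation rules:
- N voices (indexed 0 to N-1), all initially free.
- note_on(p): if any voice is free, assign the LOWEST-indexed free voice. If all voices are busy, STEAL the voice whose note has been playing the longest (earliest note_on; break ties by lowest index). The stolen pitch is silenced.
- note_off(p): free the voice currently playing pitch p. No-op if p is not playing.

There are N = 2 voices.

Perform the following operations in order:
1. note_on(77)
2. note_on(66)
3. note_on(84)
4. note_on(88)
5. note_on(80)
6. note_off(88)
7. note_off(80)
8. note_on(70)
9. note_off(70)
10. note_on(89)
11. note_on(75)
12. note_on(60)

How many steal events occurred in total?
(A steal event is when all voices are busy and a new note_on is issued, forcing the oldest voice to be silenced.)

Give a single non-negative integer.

Op 1: note_on(77): voice 0 is free -> assigned | voices=[77 -]
Op 2: note_on(66): voice 1 is free -> assigned | voices=[77 66]
Op 3: note_on(84): all voices busy, STEAL voice 0 (pitch 77, oldest) -> assign | voices=[84 66]
Op 4: note_on(88): all voices busy, STEAL voice 1 (pitch 66, oldest) -> assign | voices=[84 88]
Op 5: note_on(80): all voices busy, STEAL voice 0 (pitch 84, oldest) -> assign | voices=[80 88]
Op 6: note_off(88): free voice 1 | voices=[80 -]
Op 7: note_off(80): free voice 0 | voices=[- -]
Op 8: note_on(70): voice 0 is free -> assigned | voices=[70 -]
Op 9: note_off(70): free voice 0 | voices=[- -]
Op 10: note_on(89): voice 0 is free -> assigned | voices=[89 -]
Op 11: note_on(75): voice 1 is free -> assigned | voices=[89 75]
Op 12: note_on(60): all voices busy, STEAL voice 0 (pitch 89, oldest) -> assign | voices=[60 75]

Answer: 4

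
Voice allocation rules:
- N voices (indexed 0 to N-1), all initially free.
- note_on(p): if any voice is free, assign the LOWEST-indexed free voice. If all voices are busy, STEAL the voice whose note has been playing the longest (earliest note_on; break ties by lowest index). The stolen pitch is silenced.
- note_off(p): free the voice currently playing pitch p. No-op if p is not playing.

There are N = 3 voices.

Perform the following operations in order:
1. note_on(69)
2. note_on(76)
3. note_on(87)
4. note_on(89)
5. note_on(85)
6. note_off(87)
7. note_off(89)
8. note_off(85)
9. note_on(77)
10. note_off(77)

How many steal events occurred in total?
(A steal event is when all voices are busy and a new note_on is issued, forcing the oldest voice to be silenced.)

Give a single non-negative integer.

Answer: 2

Derivation:
Op 1: note_on(69): voice 0 is free -> assigned | voices=[69 - -]
Op 2: note_on(76): voice 1 is free -> assigned | voices=[69 76 -]
Op 3: note_on(87): voice 2 is free -> assigned | voices=[69 76 87]
Op 4: note_on(89): all voices busy, STEAL voice 0 (pitch 69, oldest) -> assign | voices=[89 76 87]
Op 5: note_on(85): all voices busy, STEAL voice 1 (pitch 76, oldest) -> assign | voices=[89 85 87]
Op 6: note_off(87): free voice 2 | voices=[89 85 -]
Op 7: note_off(89): free voice 0 | voices=[- 85 -]
Op 8: note_off(85): free voice 1 | voices=[- - -]
Op 9: note_on(77): voice 0 is free -> assigned | voices=[77 - -]
Op 10: note_off(77): free voice 0 | voices=[- - -]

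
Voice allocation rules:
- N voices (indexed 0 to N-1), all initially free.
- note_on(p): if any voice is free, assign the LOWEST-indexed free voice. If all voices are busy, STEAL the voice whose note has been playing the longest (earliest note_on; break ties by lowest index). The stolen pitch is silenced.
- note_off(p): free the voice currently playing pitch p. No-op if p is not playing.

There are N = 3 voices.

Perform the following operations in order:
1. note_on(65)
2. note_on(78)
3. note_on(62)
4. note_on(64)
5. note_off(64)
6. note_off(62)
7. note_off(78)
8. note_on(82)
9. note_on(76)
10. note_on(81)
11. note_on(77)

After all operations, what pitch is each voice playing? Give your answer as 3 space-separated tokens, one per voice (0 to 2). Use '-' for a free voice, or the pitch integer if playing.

Op 1: note_on(65): voice 0 is free -> assigned | voices=[65 - -]
Op 2: note_on(78): voice 1 is free -> assigned | voices=[65 78 -]
Op 3: note_on(62): voice 2 is free -> assigned | voices=[65 78 62]
Op 4: note_on(64): all voices busy, STEAL voice 0 (pitch 65, oldest) -> assign | voices=[64 78 62]
Op 5: note_off(64): free voice 0 | voices=[- 78 62]
Op 6: note_off(62): free voice 2 | voices=[- 78 -]
Op 7: note_off(78): free voice 1 | voices=[- - -]
Op 8: note_on(82): voice 0 is free -> assigned | voices=[82 - -]
Op 9: note_on(76): voice 1 is free -> assigned | voices=[82 76 -]
Op 10: note_on(81): voice 2 is free -> assigned | voices=[82 76 81]
Op 11: note_on(77): all voices busy, STEAL voice 0 (pitch 82, oldest) -> assign | voices=[77 76 81]

Answer: 77 76 81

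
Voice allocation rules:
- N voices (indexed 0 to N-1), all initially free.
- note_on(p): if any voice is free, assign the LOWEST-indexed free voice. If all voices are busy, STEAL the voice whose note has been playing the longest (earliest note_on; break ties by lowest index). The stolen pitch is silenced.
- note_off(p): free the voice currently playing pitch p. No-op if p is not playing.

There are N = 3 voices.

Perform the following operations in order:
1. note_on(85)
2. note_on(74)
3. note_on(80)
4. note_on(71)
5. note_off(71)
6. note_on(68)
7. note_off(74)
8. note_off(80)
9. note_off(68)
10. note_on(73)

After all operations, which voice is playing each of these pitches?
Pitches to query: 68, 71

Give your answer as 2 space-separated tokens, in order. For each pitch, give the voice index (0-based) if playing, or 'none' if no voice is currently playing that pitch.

Op 1: note_on(85): voice 0 is free -> assigned | voices=[85 - -]
Op 2: note_on(74): voice 1 is free -> assigned | voices=[85 74 -]
Op 3: note_on(80): voice 2 is free -> assigned | voices=[85 74 80]
Op 4: note_on(71): all voices busy, STEAL voice 0 (pitch 85, oldest) -> assign | voices=[71 74 80]
Op 5: note_off(71): free voice 0 | voices=[- 74 80]
Op 6: note_on(68): voice 0 is free -> assigned | voices=[68 74 80]
Op 7: note_off(74): free voice 1 | voices=[68 - 80]
Op 8: note_off(80): free voice 2 | voices=[68 - -]
Op 9: note_off(68): free voice 0 | voices=[- - -]
Op 10: note_on(73): voice 0 is free -> assigned | voices=[73 - -]

Answer: none none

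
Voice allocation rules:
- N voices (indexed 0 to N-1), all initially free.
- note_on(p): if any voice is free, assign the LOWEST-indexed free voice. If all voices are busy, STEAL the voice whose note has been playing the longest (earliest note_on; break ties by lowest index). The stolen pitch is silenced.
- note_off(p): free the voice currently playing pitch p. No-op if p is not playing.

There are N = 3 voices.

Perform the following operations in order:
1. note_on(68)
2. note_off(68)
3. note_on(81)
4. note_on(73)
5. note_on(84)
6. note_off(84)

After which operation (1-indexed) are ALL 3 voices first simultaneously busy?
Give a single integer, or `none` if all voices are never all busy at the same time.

Answer: 5

Derivation:
Op 1: note_on(68): voice 0 is free -> assigned | voices=[68 - -]
Op 2: note_off(68): free voice 0 | voices=[- - -]
Op 3: note_on(81): voice 0 is free -> assigned | voices=[81 - -]
Op 4: note_on(73): voice 1 is free -> assigned | voices=[81 73 -]
Op 5: note_on(84): voice 2 is free -> assigned | voices=[81 73 84]
Op 6: note_off(84): free voice 2 | voices=[81 73 -]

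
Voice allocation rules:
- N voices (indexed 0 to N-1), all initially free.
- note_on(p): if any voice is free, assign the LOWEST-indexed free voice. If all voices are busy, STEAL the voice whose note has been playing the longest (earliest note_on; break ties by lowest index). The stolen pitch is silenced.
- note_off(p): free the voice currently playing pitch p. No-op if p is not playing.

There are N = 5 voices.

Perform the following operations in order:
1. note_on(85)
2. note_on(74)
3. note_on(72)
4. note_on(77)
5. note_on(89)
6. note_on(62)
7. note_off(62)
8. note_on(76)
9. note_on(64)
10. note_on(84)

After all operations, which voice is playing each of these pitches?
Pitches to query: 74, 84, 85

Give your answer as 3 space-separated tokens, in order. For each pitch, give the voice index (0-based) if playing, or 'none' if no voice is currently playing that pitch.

Answer: none 2 none

Derivation:
Op 1: note_on(85): voice 0 is free -> assigned | voices=[85 - - - -]
Op 2: note_on(74): voice 1 is free -> assigned | voices=[85 74 - - -]
Op 3: note_on(72): voice 2 is free -> assigned | voices=[85 74 72 - -]
Op 4: note_on(77): voice 3 is free -> assigned | voices=[85 74 72 77 -]
Op 5: note_on(89): voice 4 is free -> assigned | voices=[85 74 72 77 89]
Op 6: note_on(62): all voices busy, STEAL voice 0 (pitch 85, oldest) -> assign | voices=[62 74 72 77 89]
Op 7: note_off(62): free voice 0 | voices=[- 74 72 77 89]
Op 8: note_on(76): voice 0 is free -> assigned | voices=[76 74 72 77 89]
Op 9: note_on(64): all voices busy, STEAL voice 1 (pitch 74, oldest) -> assign | voices=[76 64 72 77 89]
Op 10: note_on(84): all voices busy, STEAL voice 2 (pitch 72, oldest) -> assign | voices=[76 64 84 77 89]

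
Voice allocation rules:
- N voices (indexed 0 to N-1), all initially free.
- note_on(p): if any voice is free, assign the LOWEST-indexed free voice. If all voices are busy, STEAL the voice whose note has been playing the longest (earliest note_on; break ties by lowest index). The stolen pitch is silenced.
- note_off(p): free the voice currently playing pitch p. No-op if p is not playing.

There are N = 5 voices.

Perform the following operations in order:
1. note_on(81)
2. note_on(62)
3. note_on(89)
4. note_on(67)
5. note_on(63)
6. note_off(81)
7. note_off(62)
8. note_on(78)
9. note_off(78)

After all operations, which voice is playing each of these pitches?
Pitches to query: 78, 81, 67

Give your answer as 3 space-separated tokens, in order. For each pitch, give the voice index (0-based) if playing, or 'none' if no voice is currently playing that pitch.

Op 1: note_on(81): voice 0 is free -> assigned | voices=[81 - - - -]
Op 2: note_on(62): voice 1 is free -> assigned | voices=[81 62 - - -]
Op 3: note_on(89): voice 2 is free -> assigned | voices=[81 62 89 - -]
Op 4: note_on(67): voice 3 is free -> assigned | voices=[81 62 89 67 -]
Op 5: note_on(63): voice 4 is free -> assigned | voices=[81 62 89 67 63]
Op 6: note_off(81): free voice 0 | voices=[- 62 89 67 63]
Op 7: note_off(62): free voice 1 | voices=[- - 89 67 63]
Op 8: note_on(78): voice 0 is free -> assigned | voices=[78 - 89 67 63]
Op 9: note_off(78): free voice 0 | voices=[- - 89 67 63]

Answer: none none 3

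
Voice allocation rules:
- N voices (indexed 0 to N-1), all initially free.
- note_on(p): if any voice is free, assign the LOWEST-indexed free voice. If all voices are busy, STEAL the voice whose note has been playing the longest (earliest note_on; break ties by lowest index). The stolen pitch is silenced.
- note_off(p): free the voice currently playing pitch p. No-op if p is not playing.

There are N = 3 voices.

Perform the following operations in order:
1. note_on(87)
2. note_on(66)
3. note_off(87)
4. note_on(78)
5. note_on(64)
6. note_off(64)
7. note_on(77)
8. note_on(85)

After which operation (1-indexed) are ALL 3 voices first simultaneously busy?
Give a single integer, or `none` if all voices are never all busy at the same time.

Answer: 5

Derivation:
Op 1: note_on(87): voice 0 is free -> assigned | voices=[87 - -]
Op 2: note_on(66): voice 1 is free -> assigned | voices=[87 66 -]
Op 3: note_off(87): free voice 0 | voices=[- 66 -]
Op 4: note_on(78): voice 0 is free -> assigned | voices=[78 66 -]
Op 5: note_on(64): voice 2 is free -> assigned | voices=[78 66 64]
Op 6: note_off(64): free voice 2 | voices=[78 66 -]
Op 7: note_on(77): voice 2 is free -> assigned | voices=[78 66 77]
Op 8: note_on(85): all voices busy, STEAL voice 1 (pitch 66, oldest) -> assign | voices=[78 85 77]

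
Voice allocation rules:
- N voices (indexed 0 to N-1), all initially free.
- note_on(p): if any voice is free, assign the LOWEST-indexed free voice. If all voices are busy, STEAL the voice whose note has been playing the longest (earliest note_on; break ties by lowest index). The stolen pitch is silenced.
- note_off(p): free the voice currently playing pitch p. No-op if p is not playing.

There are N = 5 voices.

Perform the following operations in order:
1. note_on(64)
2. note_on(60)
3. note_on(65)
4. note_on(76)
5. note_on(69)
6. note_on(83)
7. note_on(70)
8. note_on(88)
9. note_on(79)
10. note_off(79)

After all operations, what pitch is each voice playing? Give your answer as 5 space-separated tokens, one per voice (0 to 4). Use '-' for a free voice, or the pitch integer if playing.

Op 1: note_on(64): voice 0 is free -> assigned | voices=[64 - - - -]
Op 2: note_on(60): voice 1 is free -> assigned | voices=[64 60 - - -]
Op 3: note_on(65): voice 2 is free -> assigned | voices=[64 60 65 - -]
Op 4: note_on(76): voice 3 is free -> assigned | voices=[64 60 65 76 -]
Op 5: note_on(69): voice 4 is free -> assigned | voices=[64 60 65 76 69]
Op 6: note_on(83): all voices busy, STEAL voice 0 (pitch 64, oldest) -> assign | voices=[83 60 65 76 69]
Op 7: note_on(70): all voices busy, STEAL voice 1 (pitch 60, oldest) -> assign | voices=[83 70 65 76 69]
Op 8: note_on(88): all voices busy, STEAL voice 2 (pitch 65, oldest) -> assign | voices=[83 70 88 76 69]
Op 9: note_on(79): all voices busy, STEAL voice 3 (pitch 76, oldest) -> assign | voices=[83 70 88 79 69]
Op 10: note_off(79): free voice 3 | voices=[83 70 88 - 69]

Answer: 83 70 88 - 69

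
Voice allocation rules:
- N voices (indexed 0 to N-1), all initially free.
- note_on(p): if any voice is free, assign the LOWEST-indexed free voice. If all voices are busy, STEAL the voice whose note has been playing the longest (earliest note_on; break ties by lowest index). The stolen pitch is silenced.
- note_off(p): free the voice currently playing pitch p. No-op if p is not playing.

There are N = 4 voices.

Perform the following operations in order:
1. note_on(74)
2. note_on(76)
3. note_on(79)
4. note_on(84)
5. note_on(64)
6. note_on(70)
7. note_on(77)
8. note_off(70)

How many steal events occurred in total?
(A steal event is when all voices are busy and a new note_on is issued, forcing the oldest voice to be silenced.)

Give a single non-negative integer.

Answer: 3

Derivation:
Op 1: note_on(74): voice 0 is free -> assigned | voices=[74 - - -]
Op 2: note_on(76): voice 1 is free -> assigned | voices=[74 76 - -]
Op 3: note_on(79): voice 2 is free -> assigned | voices=[74 76 79 -]
Op 4: note_on(84): voice 3 is free -> assigned | voices=[74 76 79 84]
Op 5: note_on(64): all voices busy, STEAL voice 0 (pitch 74, oldest) -> assign | voices=[64 76 79 84]
Op 6: note_on(70): all voices busy, STEAL voice 1 (pitch 76, oldest) -> assign | voices=[64 70 79 84]
Op 7: note_on(77): all voices busy, STEAL voice 2 (pitch 79, oldest) -> assign | voices=[64 70 77 84]
Op 8: note_off(70): free voice 1 | voices=[64 - 77 84]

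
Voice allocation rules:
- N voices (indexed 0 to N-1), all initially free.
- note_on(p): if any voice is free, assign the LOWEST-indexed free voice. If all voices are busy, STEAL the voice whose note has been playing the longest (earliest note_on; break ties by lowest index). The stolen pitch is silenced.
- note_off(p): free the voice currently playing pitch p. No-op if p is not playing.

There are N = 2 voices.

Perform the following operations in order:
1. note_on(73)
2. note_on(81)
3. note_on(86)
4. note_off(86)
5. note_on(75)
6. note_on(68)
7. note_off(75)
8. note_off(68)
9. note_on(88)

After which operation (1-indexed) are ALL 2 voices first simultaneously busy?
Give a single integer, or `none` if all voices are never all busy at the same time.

Answer: 2

Derivation:
Op 1: note_on(73): voice 0 is free -> assigned | voices=[73 -]
Op 2: note_on(81): voice 1 is free -> assigned | voices=[73 81]
Op 3: note_on(86): all voices busy, STEAL voice 0 (pitch 73, oldest) -> assign | voices=[86 81]
Op 4: note_off(86): free voice 0 | voices=[- 81]
Op 5: note_on(75): voice 0 is free -> assigned | voices=[75 81]
Op 6: note_on(68): all voices busy, STEAL voice 1 (pitch 81, oldest) -> assign | voices=[75 68]
Op 7: note_off(75): free voice 0 | voices=[- 68]
Op 8: note_off(68): free voice 1 | voices=[- -]
Op 9: note_on(88): voice 0 is free -> assigned | voices=[88 -]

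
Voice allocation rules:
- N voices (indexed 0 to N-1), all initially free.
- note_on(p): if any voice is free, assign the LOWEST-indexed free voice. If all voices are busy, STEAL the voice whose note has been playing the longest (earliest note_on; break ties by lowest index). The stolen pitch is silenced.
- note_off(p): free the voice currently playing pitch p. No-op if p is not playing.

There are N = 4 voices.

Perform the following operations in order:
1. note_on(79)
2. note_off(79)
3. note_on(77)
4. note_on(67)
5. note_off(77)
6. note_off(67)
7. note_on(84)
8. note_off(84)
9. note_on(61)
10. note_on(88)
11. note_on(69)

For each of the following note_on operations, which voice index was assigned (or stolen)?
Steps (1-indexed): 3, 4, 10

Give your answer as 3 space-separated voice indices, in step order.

Answer: 0 1 1

Derivation:
Op 1: note_on(79): voice 0 is free -> assigned | voices=[79 - - -]
Op 2: note_off(79): free voice 0 | voices=[- - - -]
Op 3: note_on(77): voice 0 is free -> assigned | voices=[77 - - -]
Op 4: note_on(67): voice 1 is free -> assigned | voices=[77 67 - -]
Op 5: note_off(77): free voice 0 | voices=[- 67 - -]
Op 6: note_off(67): free voice 1 | voices=[- - - -]
Op 7: note_on(84): voice 0 is free -> assigned | voices=[84 - - -]
Op 8: note_off(84): free voice 0 | voices=[- - - -]
Op 9: note_on(61): voice 0 is free -> assigned | voices=[61 - - -]
Op 10: note_on(88): voice 1 is free -> assigned | voices=[61 88 - -]
Op 11: note_on(69): voice 2 is free -> assigned | voices=[61 88 69 -]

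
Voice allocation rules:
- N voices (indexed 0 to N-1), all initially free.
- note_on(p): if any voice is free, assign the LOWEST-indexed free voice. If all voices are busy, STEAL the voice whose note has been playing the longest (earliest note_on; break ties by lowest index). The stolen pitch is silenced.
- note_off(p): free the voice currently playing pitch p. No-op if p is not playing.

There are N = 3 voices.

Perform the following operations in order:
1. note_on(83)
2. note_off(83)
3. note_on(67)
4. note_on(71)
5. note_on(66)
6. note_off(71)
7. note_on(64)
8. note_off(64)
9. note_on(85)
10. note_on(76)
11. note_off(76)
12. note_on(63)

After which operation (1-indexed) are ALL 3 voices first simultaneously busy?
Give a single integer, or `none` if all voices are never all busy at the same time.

Op 1: note_on(83): voice 0 is free -> assigned | voices=[83 - -]
Op 2: note_off(83): free voice 0 | voices=[- - -]
Op 3: note_on(67): voice 0 is free -> assigned | voices=[67 - -]
Op 4: note_on(71): voice 1 is free -> assigned | voices=[67 71 -]
Op 5: note_on(66): voice 2 is free -> assigned | voices=[67 71 66]
Op 6: note_off(71): free voice 1 | voices=[67 - 66]
Op 7: note_on(64): voice 1 is free -> assigned | voices=[67 64 66]
Op 8: note_off(64): free voice 1 | voices=[67 - 66]
Op 9: note_on(85): voice 1 is free -> assigned | voices=[67 85 66]
Op 10: note_on(76): all voices busy, STEAL voice 0 (pitch 67, oldest) -> assign | voices=[76 85 66]
Op 11: note_off(76): free voice 0 | voices=[- 85 66]
Op 12: note_on(63): voice 0 is free -> assigned | voices=[63 85 66]

Answer: 5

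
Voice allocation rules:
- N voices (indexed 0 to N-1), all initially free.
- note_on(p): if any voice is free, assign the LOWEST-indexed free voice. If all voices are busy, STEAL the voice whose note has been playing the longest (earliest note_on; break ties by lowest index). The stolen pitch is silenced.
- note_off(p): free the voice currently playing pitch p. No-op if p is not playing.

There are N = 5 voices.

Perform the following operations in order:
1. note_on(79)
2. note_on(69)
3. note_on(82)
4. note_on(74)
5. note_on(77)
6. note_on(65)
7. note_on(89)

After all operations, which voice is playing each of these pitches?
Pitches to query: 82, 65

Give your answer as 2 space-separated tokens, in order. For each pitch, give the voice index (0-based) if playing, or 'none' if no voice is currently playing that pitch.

Answer: 2 0

Derivation:
Op 1: note_on(79): voice 0 is free -> assigned | voices=[79 - - - -]
Op 2: note_on(69): voice 1 is free -> assigned | voices=[79 69 - - -]
Op 3: note_on(82): voice 2 is free -> assigned | voices=[79 69 82 - -]
Op 4: note_on(74): voice 3 is free -> assigned | voices=[79 69 82 74 -]
Op 5: note_on(77): voice 4 is free -> assigned | voices=[79 69 82 74 77]
Op 6: note_on(65): all voices busy, STEAL voice 0 (pitch 79, oldest) -> assign | voices=[65 69 82 74 77]
Op 7: note_on(89): all voices busy, STEAL voice 1 (pitch 69, oldest) -> assign | voices=[65 89 82 74 77]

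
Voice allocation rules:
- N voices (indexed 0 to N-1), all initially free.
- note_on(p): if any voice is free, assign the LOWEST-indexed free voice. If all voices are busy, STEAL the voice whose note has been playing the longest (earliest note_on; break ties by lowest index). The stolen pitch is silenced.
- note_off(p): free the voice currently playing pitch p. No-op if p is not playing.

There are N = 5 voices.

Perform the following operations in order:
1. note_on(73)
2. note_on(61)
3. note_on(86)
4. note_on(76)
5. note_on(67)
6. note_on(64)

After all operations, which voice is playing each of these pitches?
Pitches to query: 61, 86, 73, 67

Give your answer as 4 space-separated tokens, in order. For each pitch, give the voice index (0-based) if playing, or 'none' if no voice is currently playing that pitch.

Answer: 1 2 none 4

Derivation:
Op 1: note_on(73): voice 0 is free -> assigned | voices=[73 - - - -]
Op 2: note_on(61): voice 1 is free -> assigned | voices=[73 61 - - -]
Op 3: note_on(86): voice 2 is free -> assigned | voices=[73 61 86 - -]
Op 4: note_on(76): voice 3 is free -> assigned | voices=[73 61 86 76 -]
Op 5: note_on(67): voice 4 is free -> assigned | voices=[73 61 86 76 67]
Op 6: note_on(64): all voices busy, STEAL voice 0 (pitch 73, oldest) -> assign | voices=[64 61 86 76 67]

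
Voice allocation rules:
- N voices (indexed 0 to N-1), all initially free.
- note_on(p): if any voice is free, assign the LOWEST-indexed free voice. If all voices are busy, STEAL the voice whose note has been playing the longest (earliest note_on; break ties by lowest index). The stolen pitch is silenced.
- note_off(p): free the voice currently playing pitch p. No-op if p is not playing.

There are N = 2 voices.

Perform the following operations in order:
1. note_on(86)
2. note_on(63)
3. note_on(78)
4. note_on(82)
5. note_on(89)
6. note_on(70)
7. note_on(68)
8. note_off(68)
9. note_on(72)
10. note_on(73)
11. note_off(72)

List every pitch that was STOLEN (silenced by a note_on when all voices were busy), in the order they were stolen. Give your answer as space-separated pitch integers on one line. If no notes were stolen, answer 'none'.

Op 1: note_on(86): voice 0 is free -> assigned | voices=[86 -]
Op 2: note_on(63): voice 1 is free -> assigned | voices=[86 63]
Op 3: note_on(78): all voices busy, STEAL voice 0 (pitch 86, oldest) -> assign | voices=[78 63]
Op 4: note_on(82): all voices busy, STEAL voice 1 (pitch 63, oldest) -> assign | voices=[78 82]
Op 5: note_on(89): all voices busy, STEAL voice 0 (pitch 78, oldest) -> assign | voices=[89 82]
Op 6: note_on(70): all voices busy, STEAL voice 1 (pitch 82, oldest) -> assign | voices=[89 70]
Op 7: note_on(68): all voices busy, STEAL voice 0 (pitch 89, oldest) -> assign | voices=[68 70]
Op 8: note_off(68): free voice 0 | voices=[- 70]
Op 9: note_on(72): voice 0 is free -> assigned | voices=[72 70]
Op 10: note_on(73): all voices busy, STEAL voice 1 (pitch 70, oldest) -> assign | voices=[72 73]
Op 11: note_off(72): free voice 0 | voices=[- 73]

Answer: 86 63 78 82 89 70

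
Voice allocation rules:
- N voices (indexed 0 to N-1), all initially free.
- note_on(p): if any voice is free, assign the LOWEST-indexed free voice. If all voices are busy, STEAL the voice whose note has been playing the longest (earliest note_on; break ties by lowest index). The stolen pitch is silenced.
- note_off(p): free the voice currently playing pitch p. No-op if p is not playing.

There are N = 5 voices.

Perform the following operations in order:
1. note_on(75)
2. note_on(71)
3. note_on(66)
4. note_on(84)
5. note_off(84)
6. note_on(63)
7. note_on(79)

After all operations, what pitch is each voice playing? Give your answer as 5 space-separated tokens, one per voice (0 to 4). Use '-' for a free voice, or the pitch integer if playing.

Op 1: note_on(75): voice 0 is free -> assigned | voices=[75 - - - -]
Op 2: note_on(71): voice 1 is free -> assigned | voices=[75 71 - - -]
Op 3: note_on(66): voice 2 is free -> assigned | voices=[75 71 66 - -]
Op 4: note_on(84): voice 3 is free -> assigned | voices=[75 71 66 84 -]
Op 5: note_off(84): free voice 3 | voices=[75 71 66 - -]
Op 6: note_on(63): voice 3 is free -> assigned | voices=[75 71 66 63 -]
Op 7: note_on(79): voice 4 is free -> assigned | voices=[75 71 66 63 79]

Answer: 75 71 66 63 79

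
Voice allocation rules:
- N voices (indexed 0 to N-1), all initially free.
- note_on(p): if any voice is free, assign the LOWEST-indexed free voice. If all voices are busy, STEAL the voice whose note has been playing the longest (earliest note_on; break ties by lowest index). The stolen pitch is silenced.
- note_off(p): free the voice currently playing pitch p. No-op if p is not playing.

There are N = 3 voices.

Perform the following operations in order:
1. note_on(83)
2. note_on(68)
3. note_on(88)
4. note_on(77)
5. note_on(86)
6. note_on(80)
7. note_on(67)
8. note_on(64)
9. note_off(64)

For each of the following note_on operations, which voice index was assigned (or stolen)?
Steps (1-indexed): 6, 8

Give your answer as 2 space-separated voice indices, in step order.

Answer: 2 1

Derivation:
Op 1: note_on(83): voice 0 is free -> assigned | voices=[83 - -]
Op 2: note_on(68): voice 1 is free -> assigned | voices=[83 68 -]
Op 3: note_on(88): voice 2 is free -> assigned | voices=[83 68 88]
Op 4: note_on(77): all voices busy, STEAL voice 0 (pitch 83, oldest) -> assign | voices=[77 68 88]
Op 5: note_on(86): all voices busy, STEAL voice 1 (pitch 68, oldest) -> assign | voices=[77 86 88]
Op 6: note_on(80): all voices busy, STEAL voice 2 (pitch 88, oldest) -> assign | voices=[77 86 80]
Op 7: note_on(67): all voices busy, STEAL voice 0 (pitch 77, oldest) -> assign | voices=[67 86 80]
Op 8: note_on(64): all voices busy, STEAL voice 1 (pitch 86, oldest) -> assign | voices=[67 64 80]
Op 9: note_off(64): free voice 1 | voices=[67 - 80]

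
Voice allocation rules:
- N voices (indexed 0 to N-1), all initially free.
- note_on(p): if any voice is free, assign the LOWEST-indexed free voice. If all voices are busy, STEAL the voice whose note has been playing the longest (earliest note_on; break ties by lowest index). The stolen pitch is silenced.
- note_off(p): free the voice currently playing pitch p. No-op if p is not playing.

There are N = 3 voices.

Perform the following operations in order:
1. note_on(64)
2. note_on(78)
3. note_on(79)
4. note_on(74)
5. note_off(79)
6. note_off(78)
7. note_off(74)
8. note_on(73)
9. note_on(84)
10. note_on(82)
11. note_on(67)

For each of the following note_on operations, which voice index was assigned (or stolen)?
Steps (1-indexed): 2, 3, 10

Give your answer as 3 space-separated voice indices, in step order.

Op 1: note_on(64): voice 0 is free -> assigned | voices=[64 - -]
Op 2: note_on(78): voice 1 is free -> assigned | voices=[64 78 -]
Op 3: note_on(79): voice 2 is free -> assigned | voices=[64 78 79]
Op 4: note_on(74): all voices busy, STEAL voice 0 (pitch 64, oldest) -> assign | voices=[74 78 79]
Op 5: note_off(79): free voice 2 | voices=[74 78 -]
Op 6: note_off(78): free voice 1 | voices=[74 - -]
Op 7: note_off(74): free voice 0 | voices=[- - -]
Op 8: note_on(73): voice 0 is free -> assigned | voices=[73 - -]
Op 9: note_on(84): voice 1 is free -> assigned | voices=[73 84 -]
Op 10: note_on(82): voice 2 is free -> assigned | voices=[73 84 82]
Op 11: note_on(67): all voices busy, STEAL voice 0 (pitch 73, oldest) -> assign | voices=[67 84 82]

Answer: 1 2 2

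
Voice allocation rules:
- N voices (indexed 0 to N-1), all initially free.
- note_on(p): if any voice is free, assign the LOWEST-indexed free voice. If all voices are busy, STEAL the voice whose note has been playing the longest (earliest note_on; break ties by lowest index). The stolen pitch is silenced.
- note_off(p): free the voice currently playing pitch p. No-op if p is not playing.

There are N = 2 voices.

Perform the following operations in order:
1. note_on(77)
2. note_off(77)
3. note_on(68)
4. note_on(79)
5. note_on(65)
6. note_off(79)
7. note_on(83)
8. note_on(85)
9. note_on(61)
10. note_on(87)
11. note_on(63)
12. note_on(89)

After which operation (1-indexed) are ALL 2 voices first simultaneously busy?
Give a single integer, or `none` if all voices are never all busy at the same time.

Op 1: note_on(77): voice 0 is free -> assigned | voices=[77 -]
Op 2: note_off(77): free voice 0 | voices=[- -]
Op 3: note_on(68): voice 0 is free -> assigned | voices=[68 -]
Op 4: note_on(79): voice 1 is free -> assigned | voices=[68 79]
Op 5: note_on(65): all voices busy, STEAL voice 0 (pitch 68, oldest) -> assign | voices=[65 79]
Op 6: note_off(79): free voice 1 | voices=[65 -]
Op 7: note_on(83): voice 1 is free -> assigned | voices=[65 83]
Op 8: note_on(85): all voices busy, STEAL voice 0 (pitch 65, oldest) -> assign | voices=[85 83]
Op 9: note_on(61): all voices busy, STEAL voice 1 (pitch 83, oldest) -> assign | voices=[85 61]
Op 10: note_on(87): all voices busy, STEAL voice 0 (pitch 85, oldest) -> assign | voices=[87 61]
Op 11: note_on(63): all voices busy, STEAL voice 1 (pitch 61, oldest) -> assign | voices=[87 63]
Op 12: note_on(89): all voices busy, STEAL voice 0 (pitch 87, oldest) -> assign | voices=[89 63]

Answer: 4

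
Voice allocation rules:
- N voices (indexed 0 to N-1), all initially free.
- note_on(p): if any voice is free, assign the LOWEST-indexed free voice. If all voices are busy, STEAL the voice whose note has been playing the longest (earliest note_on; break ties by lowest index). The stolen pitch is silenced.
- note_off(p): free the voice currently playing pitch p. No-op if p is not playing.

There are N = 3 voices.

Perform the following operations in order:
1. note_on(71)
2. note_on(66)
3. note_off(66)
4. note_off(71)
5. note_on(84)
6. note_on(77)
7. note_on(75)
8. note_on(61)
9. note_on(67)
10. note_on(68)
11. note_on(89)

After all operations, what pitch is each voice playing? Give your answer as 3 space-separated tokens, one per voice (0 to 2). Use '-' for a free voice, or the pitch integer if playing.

Answer: 89 67 68

Derivation:
Op 1: note_on(71): voice 0 is free -> assigned | voices=[71 - -]
Op 2: note_on(66): voice 1 is free -> assigned | voices=[71 66 -]
Op 3: note_off(66): free voice 1 | voices=[71 - -]
Op 4: note_off(71): free voice 0 | voices=[- - -]
Op 5: note_on(84): voice 0 is free -> assigned | voices=[84 - -]
Op 6: note_on(77): voice 1 is free -> assigned | voices=[84 77 -]
Op 7: note_on(75): voice 2 is free -> assigned | voices=[84 77 75]
Op 8: note_on(61): all voices busy, STEAL voice 0 (pitch 84, oldest) -> assign | voices=[61 77 75]
Op 9: note_on(67): all voices busy, STEAL voice 1 (pitch 77, oldest) -> assign | voices=[61 67 75]
Op 10: note_on(68): all voices busy, STEAL voice 2 (pitch 75, oldest) -> assign | voices=[61 67 68]
Op 11: note_on(89): all voices busy, STEAL voice 0 (pitch 61, oldest) -> assign | voices=[89 67 68]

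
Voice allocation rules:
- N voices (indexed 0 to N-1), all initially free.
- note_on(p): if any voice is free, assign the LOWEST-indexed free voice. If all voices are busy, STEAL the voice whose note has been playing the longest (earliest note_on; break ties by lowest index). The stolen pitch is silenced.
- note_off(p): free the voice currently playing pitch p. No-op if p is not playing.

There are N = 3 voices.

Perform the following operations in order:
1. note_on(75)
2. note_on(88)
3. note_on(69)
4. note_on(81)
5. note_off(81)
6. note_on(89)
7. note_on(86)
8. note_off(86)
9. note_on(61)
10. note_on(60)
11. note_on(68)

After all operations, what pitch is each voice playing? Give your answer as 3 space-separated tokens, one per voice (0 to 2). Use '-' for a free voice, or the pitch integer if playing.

Answer: 68 61 60

Derivation:
Op 1: note_on(75): voice 0 is free -> assigned | voices=[75 - -]
Op 2: note_on(88): voice 1 is free -> assigned | voices=[75 88 -]
Op 3: note_on(69): voice 2 is free -> assigned | voices=[75 88 69]
Op 4: note_on(81): all voices busy, STEAL voice 0 (pitch 75, oldest) -> assign | voices=[81 88 69]
Op 5: note_off(81): free voice 0 | voices=[- 88 69]
Op 6: note_on(89): voice 0 is free -> assigned | voices=[89 88 69]
Op 7: note_on(86): all voices busy, STEAL voice 1 (pitch 88, oldest) -> assign | voices=[89 86 69]
Op 8: note_off(86): free voice 1 | voices=[89 - 69]
Op 9: note_on(61): voice 1 is free -> assigned | voices=[89 61 69]
Op 10: note_on(60): all voices busy, STEAL voice 2 (pitch 69, oldest) -> assign | voices=[89 61 60]
Op 11: note_on(68): all voices busy, STEAL voice 0 (pitch 89, oldest) -> assign | voices=[68 61 60]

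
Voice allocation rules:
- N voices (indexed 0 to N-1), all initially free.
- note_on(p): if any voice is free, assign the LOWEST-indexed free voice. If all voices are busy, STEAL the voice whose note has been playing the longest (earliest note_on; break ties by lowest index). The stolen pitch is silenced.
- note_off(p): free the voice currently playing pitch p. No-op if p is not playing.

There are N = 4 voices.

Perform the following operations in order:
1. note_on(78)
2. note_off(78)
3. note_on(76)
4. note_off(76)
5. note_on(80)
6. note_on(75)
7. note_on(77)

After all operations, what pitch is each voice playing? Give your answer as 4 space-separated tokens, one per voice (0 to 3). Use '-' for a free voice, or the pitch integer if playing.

Op 1: note_on(78): voice 0 is free -> assigned | voices=[78 - - -]
Op 2: note_off(78): free voice 0 | voices=[- - - -]
Op 3: note_on(76): voice 0 is free -> assigned | voices=[76 - - -]
Op 4: note_off(76): free voice 0 | voices=[- - - -]
Op 5: note_on(80): voice 0 is free -> assigned | voices=[80 - - -]
Op 6: note_on(75): voice 1 is free -> assigned | voices=[80 75 - -]
Op 7: note_on(77): voice 2 is free -> assigned | voices=[80 75 77 -]

Answer: 80 75 77 -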